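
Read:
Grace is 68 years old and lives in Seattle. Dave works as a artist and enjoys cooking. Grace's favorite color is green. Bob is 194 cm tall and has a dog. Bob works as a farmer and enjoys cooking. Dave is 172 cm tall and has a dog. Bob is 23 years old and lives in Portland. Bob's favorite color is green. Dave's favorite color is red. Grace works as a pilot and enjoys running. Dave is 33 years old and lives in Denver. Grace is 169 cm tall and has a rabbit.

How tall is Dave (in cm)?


Dave is 172 cm tall

172


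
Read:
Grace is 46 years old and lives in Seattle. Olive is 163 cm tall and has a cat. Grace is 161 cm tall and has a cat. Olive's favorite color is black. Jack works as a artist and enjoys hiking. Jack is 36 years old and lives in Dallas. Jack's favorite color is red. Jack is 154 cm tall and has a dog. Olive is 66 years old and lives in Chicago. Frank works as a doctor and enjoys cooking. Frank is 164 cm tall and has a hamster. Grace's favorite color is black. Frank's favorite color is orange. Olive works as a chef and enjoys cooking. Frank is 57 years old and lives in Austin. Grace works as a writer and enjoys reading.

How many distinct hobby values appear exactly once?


Unique hobby values: 2

2


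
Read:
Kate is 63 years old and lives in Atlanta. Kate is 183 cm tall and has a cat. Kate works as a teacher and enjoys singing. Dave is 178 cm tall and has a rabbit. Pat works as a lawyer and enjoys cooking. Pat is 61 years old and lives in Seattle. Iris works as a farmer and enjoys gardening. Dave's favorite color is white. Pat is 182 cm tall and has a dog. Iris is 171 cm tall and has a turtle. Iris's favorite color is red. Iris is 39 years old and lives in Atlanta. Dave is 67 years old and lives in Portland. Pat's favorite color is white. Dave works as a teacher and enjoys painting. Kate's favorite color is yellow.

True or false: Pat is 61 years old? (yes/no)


Pat is actually 61. yes

yes


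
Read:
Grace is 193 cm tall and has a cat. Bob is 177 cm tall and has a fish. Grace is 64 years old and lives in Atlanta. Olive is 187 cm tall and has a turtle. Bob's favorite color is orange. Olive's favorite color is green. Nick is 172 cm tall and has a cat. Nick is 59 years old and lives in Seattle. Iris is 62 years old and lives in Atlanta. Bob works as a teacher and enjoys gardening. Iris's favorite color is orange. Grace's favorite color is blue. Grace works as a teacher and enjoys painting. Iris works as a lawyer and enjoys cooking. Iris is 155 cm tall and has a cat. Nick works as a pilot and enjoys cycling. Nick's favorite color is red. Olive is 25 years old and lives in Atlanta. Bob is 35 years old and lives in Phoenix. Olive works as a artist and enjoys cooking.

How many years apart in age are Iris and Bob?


62 vs 35, diff = 27

27


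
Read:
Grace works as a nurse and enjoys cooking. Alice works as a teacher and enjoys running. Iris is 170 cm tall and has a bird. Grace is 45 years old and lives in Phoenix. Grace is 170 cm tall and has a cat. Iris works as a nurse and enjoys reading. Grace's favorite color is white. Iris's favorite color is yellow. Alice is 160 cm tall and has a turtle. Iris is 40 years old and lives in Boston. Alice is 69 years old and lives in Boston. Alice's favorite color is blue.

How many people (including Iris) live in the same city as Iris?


Iris lives in Boston. Count = 2

2


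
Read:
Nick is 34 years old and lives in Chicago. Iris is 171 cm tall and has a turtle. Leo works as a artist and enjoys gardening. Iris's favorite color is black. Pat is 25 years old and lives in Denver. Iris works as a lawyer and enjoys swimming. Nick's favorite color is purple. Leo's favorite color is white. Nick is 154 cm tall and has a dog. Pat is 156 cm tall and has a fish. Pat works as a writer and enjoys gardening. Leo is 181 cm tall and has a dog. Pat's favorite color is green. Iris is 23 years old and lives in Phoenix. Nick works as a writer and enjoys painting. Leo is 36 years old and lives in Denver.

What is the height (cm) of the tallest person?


Tallest: Leo at 181 cm

181


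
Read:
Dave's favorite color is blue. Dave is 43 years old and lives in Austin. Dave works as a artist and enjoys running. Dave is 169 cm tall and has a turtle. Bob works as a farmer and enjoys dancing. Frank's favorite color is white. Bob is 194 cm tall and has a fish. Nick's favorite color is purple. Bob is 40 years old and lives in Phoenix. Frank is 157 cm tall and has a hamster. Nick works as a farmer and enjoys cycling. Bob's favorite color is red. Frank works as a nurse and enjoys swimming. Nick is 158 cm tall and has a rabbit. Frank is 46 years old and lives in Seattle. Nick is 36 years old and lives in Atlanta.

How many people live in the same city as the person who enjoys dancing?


Person with hobby dancing is Bob, city Phoenix. Count = 1

1


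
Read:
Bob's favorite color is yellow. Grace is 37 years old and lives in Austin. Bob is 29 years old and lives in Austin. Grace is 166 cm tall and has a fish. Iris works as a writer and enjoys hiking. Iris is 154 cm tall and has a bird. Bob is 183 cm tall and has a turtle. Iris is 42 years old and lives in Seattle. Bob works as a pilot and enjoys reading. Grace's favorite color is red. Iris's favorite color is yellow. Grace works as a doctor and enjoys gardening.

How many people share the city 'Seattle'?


Count: 1

1


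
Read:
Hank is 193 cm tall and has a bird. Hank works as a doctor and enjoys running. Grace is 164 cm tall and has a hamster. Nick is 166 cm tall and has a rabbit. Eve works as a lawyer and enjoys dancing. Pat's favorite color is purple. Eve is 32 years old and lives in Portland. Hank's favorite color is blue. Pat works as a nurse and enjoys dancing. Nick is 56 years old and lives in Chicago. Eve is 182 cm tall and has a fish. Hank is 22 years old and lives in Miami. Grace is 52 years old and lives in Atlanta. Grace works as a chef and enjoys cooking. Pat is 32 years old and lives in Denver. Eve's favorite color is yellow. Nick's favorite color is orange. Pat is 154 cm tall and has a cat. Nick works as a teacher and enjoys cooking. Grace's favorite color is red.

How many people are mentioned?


People: Hank, Grace, Pat, Eve, Nick. Count = 5

5


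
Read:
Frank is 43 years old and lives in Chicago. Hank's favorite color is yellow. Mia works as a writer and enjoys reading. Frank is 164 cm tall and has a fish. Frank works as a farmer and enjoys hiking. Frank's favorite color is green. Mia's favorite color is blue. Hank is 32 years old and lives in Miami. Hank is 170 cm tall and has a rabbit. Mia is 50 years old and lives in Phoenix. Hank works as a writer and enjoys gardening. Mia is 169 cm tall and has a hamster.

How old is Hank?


Hank is 32 years old

32


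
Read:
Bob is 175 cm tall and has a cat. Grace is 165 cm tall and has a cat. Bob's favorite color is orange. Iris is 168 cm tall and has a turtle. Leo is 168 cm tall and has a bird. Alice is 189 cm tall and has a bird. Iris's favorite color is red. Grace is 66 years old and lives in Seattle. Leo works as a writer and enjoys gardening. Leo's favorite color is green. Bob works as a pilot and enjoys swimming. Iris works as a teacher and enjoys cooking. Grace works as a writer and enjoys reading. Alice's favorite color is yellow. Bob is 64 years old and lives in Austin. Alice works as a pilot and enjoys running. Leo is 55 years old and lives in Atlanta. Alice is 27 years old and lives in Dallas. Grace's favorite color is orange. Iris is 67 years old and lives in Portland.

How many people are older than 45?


Filter: 4

4


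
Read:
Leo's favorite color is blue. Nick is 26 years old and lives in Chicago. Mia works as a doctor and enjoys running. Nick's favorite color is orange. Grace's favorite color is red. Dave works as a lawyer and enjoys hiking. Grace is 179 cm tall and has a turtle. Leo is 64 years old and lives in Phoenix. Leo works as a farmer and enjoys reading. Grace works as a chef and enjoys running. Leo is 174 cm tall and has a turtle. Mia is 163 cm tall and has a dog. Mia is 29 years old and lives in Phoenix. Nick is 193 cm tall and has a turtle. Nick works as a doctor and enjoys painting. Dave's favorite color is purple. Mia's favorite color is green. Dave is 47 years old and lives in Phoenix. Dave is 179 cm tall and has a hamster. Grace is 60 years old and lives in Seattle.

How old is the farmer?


The farmer is Leo, age 64

64


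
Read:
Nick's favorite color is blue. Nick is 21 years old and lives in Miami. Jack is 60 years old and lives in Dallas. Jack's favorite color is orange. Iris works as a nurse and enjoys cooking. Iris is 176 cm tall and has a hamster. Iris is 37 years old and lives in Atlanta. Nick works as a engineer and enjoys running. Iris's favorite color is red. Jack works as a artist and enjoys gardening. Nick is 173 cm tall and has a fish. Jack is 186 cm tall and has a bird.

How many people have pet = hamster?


Count: 1

1


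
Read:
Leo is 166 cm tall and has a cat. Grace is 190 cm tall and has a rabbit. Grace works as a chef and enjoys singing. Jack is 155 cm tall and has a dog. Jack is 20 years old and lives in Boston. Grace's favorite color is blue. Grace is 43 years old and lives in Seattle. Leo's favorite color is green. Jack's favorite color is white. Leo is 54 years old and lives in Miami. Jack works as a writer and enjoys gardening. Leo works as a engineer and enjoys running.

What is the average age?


Sum=117, n=3, avg=39

39


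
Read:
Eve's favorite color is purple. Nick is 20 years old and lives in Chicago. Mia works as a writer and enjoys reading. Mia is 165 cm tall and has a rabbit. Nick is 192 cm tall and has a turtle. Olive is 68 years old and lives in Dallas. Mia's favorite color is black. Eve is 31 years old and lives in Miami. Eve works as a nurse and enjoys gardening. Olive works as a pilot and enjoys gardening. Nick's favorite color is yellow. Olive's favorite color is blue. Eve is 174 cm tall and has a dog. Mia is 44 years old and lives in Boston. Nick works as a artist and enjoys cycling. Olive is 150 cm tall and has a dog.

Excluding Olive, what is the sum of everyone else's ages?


Sum (excluding Olive): 95

95


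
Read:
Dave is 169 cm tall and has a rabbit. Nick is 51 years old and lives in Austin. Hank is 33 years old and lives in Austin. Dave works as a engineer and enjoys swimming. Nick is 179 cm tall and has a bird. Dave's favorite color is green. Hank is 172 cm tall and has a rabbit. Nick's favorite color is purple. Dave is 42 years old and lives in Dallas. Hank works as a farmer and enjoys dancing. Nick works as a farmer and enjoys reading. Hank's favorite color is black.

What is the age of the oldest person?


Oldest: Nick at 51

51


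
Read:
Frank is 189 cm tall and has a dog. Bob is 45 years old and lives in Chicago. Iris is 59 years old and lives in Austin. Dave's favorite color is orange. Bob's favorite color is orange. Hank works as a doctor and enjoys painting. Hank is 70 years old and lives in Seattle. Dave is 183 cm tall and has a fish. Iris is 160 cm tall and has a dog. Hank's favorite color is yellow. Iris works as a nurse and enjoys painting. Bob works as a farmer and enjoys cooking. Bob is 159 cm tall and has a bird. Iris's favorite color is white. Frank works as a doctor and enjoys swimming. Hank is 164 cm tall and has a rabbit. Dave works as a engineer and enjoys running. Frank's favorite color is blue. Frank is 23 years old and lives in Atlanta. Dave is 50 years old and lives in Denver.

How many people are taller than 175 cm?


Taller than 175: 2

2


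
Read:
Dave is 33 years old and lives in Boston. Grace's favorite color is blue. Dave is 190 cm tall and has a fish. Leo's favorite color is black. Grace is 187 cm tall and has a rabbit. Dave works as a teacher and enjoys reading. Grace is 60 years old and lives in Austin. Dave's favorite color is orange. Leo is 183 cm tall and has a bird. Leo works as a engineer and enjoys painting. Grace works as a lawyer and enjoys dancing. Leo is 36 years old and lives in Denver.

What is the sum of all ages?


33+36+60 = 129

129


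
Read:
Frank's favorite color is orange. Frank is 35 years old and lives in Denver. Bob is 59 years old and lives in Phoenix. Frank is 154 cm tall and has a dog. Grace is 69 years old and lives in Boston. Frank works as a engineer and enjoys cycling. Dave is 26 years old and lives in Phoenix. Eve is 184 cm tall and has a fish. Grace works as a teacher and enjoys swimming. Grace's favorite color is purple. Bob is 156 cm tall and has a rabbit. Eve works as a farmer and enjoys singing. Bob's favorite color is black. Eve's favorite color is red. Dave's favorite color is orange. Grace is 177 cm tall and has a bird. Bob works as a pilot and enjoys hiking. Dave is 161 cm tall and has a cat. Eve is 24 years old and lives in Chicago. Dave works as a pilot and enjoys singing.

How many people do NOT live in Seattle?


Not in Seattle: 5

5


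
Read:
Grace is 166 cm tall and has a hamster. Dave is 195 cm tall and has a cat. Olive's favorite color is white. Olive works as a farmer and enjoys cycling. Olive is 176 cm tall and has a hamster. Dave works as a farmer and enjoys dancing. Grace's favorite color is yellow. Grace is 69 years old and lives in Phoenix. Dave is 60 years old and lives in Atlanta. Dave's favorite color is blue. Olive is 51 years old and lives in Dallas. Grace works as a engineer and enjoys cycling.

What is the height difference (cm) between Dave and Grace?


|195 - 166| = 29

29


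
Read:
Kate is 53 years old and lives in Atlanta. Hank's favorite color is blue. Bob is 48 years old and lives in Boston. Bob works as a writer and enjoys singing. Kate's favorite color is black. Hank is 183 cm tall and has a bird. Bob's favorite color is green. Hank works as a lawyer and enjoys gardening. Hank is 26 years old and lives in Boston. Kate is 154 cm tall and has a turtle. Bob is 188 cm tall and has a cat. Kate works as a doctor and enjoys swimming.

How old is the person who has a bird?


Person with bird is Hank, age 26

26


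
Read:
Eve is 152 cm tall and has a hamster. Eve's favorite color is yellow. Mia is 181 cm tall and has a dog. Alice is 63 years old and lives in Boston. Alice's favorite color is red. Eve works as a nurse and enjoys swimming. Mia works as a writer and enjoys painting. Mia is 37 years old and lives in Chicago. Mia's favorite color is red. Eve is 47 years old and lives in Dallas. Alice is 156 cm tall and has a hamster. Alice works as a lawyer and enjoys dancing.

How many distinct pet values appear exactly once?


Unique pet values: 1

1


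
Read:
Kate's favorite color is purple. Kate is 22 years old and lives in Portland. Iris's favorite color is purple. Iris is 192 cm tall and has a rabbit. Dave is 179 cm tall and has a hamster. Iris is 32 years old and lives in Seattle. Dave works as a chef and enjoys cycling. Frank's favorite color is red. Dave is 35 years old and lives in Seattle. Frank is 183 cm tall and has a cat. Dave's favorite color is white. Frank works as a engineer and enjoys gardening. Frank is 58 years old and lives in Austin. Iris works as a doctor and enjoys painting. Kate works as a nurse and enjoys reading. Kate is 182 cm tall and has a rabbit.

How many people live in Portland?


Count in Portland: 1

1


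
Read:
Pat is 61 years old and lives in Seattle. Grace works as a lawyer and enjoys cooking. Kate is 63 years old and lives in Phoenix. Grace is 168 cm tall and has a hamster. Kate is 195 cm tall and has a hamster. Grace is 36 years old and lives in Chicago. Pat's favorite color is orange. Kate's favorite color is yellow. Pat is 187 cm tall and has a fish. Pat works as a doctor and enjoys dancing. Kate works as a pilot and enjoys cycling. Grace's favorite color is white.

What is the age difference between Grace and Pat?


|36 - 61| = 25

25


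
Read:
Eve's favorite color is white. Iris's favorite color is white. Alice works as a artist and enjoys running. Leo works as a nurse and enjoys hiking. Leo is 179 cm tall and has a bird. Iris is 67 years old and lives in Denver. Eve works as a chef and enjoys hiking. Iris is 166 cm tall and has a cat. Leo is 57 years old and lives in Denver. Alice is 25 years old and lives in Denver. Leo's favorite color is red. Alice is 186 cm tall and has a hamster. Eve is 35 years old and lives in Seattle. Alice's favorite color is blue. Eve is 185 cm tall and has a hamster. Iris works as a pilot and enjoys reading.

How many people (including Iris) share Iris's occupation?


Iris is a pilot. Count = 1

1


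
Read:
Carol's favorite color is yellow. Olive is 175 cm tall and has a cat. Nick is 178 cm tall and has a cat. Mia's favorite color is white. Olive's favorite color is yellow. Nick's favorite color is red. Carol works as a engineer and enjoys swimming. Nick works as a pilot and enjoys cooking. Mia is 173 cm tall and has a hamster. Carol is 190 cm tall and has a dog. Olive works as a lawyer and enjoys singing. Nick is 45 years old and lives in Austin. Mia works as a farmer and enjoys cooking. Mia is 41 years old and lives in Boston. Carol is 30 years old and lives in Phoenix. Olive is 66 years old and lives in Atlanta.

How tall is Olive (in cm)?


Olive is 175 cm tall

175


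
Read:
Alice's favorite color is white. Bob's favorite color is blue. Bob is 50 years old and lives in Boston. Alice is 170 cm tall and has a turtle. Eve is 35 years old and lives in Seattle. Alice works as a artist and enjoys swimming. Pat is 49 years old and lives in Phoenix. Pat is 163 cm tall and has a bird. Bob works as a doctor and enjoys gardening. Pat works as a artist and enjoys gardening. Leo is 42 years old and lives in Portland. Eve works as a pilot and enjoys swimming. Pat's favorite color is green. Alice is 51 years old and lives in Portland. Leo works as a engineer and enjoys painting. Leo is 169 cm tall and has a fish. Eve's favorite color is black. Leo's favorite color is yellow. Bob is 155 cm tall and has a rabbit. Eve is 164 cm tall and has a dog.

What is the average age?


Sum=227, n=5, avg=45.4

45.4


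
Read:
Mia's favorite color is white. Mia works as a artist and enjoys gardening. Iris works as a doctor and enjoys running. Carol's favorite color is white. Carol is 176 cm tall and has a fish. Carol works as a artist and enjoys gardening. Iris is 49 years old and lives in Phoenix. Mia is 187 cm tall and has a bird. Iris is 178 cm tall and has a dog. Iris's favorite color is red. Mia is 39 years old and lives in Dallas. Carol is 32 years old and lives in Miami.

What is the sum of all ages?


32+49+39 = 120

120


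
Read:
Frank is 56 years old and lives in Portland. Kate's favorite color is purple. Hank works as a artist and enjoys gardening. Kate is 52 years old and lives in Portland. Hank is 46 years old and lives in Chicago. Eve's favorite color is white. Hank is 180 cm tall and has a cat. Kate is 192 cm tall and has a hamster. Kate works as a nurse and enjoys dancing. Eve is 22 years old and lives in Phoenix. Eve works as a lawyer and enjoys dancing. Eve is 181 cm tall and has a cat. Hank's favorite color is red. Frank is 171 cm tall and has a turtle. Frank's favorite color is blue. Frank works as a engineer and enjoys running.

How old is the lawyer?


The lawyer is Eve, age 22

22


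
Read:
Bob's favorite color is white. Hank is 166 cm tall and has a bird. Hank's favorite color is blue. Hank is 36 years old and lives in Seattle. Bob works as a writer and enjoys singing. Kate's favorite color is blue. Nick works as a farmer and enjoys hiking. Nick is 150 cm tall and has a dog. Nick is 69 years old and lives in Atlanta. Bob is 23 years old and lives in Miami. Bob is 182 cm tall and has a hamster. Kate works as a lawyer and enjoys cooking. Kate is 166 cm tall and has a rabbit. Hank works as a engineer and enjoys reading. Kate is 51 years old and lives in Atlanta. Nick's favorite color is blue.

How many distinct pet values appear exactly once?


Unique pet values: 4

4


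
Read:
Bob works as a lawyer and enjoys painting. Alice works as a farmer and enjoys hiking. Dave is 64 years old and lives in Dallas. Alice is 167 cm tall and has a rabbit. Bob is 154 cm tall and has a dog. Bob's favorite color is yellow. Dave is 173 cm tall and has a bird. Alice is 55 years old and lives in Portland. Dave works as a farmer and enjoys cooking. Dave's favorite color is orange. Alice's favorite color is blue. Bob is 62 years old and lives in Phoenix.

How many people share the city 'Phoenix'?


Count: 1

1


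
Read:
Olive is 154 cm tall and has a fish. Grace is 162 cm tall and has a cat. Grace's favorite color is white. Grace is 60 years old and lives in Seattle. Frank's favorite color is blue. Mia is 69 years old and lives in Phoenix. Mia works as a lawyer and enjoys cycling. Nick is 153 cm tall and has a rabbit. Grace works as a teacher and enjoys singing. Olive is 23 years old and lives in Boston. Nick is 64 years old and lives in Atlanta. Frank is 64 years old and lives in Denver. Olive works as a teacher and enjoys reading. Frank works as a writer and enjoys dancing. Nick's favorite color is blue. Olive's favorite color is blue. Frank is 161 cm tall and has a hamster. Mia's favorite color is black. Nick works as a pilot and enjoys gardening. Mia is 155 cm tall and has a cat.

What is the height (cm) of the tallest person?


Tallest: Grace at 162 cm

162


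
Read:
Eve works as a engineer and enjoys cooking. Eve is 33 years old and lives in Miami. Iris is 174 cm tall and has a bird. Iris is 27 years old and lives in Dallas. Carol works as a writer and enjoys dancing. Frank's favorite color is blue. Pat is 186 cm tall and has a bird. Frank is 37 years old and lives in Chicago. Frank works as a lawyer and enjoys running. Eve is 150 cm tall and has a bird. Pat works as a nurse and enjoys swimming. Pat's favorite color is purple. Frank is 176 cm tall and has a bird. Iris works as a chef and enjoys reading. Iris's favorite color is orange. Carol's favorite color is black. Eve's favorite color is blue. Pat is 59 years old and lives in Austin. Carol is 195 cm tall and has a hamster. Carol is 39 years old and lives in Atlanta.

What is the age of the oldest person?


Oldest: Pat at 59

59


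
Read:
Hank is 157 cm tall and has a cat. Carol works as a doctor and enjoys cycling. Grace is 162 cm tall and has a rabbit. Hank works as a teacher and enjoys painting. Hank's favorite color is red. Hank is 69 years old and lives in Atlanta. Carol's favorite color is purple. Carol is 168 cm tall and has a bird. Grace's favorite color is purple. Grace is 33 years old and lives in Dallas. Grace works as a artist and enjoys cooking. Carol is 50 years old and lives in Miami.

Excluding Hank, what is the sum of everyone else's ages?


Sum (excluding Hank): 83

83


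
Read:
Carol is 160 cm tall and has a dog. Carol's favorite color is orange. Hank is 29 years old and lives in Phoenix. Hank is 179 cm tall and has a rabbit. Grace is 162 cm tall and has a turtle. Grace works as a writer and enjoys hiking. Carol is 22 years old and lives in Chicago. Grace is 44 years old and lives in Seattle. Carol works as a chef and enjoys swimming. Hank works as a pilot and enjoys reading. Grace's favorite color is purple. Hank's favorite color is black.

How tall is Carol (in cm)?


Carol is 160 cm tall

160


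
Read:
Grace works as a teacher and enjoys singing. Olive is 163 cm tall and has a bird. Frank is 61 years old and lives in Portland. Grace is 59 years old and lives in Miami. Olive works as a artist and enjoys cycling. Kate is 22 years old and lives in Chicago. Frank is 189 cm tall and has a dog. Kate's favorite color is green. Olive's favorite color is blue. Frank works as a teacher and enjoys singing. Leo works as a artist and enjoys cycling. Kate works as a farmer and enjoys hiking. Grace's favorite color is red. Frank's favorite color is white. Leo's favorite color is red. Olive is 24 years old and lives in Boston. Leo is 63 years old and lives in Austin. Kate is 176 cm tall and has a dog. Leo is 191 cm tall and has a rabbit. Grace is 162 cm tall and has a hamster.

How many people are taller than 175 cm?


Taller than 175: 3

3


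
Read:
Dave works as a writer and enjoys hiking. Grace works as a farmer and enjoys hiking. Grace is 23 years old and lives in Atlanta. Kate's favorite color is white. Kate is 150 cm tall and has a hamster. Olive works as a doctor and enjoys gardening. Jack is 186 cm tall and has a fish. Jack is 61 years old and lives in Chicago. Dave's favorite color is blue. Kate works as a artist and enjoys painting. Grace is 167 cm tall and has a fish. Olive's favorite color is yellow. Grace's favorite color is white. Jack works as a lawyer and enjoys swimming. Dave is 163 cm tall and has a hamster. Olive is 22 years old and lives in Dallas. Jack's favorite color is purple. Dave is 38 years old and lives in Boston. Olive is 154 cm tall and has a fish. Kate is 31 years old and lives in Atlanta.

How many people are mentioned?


People: Olive, Dave, Kate, Grace, Jack. Count = 5

5


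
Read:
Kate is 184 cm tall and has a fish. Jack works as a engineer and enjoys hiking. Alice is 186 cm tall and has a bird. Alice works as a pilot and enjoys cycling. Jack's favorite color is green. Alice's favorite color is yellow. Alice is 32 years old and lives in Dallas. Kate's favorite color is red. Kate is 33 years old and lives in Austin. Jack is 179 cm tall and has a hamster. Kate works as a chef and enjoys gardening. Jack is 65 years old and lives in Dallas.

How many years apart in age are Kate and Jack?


33 vs 65, diff = 32

32


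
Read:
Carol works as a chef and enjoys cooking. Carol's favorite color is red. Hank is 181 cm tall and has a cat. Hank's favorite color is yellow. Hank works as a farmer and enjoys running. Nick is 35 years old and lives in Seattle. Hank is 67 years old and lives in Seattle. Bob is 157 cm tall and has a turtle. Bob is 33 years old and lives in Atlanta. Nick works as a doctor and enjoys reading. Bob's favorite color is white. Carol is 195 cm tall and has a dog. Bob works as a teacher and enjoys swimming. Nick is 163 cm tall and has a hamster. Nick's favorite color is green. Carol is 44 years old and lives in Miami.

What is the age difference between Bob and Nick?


|33 - 35| = 2

2


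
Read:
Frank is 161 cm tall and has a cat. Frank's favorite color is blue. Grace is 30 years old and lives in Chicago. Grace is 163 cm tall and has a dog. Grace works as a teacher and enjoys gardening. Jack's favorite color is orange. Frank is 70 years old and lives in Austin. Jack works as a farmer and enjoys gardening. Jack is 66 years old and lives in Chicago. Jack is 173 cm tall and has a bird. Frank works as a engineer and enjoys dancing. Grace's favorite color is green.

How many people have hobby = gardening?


Count: 2

2


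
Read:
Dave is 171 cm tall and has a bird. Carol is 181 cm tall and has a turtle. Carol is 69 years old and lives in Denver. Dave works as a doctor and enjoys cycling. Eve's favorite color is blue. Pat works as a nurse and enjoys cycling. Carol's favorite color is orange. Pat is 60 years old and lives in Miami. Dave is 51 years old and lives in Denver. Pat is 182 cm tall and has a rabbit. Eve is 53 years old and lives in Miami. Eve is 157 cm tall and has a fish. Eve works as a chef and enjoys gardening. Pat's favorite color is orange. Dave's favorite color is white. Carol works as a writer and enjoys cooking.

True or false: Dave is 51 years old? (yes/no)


Dave is actually 51. yes

yes


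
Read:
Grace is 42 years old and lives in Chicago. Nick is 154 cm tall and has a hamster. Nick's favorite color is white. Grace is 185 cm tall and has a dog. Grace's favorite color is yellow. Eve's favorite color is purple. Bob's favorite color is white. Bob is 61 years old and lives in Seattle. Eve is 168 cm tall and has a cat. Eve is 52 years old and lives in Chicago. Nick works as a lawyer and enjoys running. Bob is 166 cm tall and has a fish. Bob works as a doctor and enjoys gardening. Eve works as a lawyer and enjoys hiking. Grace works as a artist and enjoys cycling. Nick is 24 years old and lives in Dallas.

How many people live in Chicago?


Count in Chicago: 2

2


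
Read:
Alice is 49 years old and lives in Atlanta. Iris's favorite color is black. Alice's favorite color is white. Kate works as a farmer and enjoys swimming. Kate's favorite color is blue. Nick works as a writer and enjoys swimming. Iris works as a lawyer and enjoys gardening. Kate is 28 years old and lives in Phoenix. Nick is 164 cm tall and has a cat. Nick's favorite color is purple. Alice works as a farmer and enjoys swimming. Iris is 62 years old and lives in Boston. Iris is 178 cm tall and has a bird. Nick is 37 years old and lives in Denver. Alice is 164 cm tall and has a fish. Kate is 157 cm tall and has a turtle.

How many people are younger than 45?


Filter: 2

2


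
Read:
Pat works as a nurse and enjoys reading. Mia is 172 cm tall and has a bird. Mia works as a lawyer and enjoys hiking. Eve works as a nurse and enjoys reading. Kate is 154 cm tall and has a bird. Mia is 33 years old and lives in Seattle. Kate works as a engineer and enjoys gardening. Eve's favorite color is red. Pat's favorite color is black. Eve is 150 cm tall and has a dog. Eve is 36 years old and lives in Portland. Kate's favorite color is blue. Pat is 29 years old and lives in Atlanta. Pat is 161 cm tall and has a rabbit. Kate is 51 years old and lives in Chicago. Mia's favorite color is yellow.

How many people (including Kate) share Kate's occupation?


Kate is a engineer. Count = 1

1


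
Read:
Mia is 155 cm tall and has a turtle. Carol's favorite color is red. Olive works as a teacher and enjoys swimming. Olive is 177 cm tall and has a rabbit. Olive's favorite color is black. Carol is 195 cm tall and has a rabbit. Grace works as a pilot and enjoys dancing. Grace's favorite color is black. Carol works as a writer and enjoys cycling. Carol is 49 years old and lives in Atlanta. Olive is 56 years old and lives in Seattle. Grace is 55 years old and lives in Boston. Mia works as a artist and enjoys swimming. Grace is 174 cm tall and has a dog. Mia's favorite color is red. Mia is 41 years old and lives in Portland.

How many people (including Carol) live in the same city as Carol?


Carol lives in Atlanta. Count = 1

1


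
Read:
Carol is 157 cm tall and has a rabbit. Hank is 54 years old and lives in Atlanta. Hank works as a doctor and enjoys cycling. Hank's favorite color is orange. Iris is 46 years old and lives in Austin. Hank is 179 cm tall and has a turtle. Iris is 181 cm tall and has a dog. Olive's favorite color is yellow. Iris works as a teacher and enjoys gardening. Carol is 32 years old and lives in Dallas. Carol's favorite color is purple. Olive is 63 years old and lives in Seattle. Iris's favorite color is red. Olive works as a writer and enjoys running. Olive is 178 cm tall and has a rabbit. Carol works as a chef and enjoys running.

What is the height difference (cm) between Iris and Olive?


|181 - 178| = 3

3


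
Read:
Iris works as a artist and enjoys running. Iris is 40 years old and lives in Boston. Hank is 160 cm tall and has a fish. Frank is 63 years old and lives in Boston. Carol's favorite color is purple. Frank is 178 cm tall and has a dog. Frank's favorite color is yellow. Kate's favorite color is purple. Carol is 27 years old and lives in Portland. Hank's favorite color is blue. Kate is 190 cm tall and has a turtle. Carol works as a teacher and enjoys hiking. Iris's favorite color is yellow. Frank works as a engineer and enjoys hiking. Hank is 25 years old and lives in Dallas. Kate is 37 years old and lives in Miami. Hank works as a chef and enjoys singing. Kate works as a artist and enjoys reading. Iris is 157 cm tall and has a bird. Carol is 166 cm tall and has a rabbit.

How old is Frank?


Frank is 63 years old

63


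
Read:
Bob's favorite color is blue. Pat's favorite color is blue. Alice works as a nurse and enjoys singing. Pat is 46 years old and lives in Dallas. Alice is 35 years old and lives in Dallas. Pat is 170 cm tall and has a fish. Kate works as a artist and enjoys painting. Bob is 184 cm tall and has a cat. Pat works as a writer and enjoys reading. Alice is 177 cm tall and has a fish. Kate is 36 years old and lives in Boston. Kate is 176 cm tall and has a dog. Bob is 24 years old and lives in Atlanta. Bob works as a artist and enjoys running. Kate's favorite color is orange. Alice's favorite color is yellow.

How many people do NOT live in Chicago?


Not in Chicago: 4

4


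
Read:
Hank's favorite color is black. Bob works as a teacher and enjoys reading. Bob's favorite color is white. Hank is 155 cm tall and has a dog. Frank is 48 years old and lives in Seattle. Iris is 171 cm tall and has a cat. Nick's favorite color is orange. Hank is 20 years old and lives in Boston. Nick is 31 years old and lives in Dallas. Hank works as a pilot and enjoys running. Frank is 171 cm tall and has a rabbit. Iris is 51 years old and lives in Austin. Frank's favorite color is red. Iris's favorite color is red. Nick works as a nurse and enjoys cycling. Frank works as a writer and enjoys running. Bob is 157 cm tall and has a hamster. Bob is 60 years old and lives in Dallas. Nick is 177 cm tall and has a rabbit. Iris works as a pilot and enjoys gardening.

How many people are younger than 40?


Filter: 2

2


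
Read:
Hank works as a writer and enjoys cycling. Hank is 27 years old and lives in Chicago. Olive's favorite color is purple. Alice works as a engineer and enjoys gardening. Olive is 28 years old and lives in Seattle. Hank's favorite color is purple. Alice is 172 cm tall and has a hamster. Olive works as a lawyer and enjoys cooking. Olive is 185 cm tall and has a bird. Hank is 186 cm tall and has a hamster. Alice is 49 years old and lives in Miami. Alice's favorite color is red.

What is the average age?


Sum=104, n=3, avg=34.67

34.67


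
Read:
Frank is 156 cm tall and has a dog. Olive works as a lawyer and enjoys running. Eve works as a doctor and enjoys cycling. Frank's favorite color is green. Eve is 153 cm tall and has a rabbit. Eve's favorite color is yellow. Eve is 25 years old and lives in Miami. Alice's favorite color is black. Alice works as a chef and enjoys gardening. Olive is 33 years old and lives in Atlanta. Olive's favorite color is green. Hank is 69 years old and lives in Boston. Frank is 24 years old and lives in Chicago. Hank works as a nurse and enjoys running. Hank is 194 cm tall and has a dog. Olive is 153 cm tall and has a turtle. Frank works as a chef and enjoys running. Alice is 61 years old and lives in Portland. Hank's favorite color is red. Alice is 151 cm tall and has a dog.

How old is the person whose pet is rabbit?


Person with pet=rabbit is Eve, age 25

25


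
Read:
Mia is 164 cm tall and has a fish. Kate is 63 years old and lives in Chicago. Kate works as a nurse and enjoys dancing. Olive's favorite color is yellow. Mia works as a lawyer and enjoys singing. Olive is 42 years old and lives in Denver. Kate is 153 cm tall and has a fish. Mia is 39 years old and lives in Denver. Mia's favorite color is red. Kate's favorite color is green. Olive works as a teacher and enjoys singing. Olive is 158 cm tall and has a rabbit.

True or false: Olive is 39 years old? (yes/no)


Olive is actually 42. no

no


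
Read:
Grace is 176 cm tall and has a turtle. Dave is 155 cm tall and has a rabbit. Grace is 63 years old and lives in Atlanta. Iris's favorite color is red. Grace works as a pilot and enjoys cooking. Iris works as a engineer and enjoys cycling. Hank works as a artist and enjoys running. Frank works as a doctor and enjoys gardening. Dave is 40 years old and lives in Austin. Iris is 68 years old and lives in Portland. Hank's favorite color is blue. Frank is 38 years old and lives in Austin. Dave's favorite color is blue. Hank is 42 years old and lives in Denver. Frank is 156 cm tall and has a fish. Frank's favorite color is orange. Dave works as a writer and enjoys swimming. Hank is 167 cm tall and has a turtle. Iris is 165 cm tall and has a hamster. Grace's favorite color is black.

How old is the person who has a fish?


Person with fish is Frank, age 38

38


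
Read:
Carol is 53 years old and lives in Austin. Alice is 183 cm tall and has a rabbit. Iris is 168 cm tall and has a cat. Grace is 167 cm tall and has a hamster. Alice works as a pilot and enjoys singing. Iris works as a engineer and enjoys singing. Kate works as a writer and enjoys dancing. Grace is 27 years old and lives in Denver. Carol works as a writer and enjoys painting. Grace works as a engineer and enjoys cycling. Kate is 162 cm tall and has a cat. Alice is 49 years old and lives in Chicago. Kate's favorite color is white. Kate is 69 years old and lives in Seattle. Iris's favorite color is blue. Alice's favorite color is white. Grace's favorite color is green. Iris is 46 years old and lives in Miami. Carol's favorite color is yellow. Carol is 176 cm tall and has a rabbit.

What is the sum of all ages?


69+27+53+46+49 = 244

244


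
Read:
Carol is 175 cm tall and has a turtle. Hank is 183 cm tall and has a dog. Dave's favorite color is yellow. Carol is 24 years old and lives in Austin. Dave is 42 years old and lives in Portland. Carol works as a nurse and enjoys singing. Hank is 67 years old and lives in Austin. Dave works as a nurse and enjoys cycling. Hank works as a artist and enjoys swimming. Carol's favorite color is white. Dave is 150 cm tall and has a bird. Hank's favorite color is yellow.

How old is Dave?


Dave is 42 years old

42


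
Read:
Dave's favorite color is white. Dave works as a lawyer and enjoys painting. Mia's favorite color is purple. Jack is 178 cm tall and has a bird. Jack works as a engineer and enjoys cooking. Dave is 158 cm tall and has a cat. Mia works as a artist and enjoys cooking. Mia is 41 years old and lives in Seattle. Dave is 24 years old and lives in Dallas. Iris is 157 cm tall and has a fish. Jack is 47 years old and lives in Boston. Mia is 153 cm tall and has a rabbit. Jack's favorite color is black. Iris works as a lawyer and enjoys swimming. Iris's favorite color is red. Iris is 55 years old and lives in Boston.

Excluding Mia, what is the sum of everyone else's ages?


Sum (excluding Mia): 126

126


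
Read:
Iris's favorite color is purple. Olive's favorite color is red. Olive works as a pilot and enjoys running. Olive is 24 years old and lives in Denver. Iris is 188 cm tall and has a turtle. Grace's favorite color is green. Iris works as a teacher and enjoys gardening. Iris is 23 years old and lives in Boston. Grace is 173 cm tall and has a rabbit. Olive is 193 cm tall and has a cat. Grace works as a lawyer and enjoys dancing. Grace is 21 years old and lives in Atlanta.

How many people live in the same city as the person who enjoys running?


Person with hobby running is Olive, city Denver. Count = 1

1


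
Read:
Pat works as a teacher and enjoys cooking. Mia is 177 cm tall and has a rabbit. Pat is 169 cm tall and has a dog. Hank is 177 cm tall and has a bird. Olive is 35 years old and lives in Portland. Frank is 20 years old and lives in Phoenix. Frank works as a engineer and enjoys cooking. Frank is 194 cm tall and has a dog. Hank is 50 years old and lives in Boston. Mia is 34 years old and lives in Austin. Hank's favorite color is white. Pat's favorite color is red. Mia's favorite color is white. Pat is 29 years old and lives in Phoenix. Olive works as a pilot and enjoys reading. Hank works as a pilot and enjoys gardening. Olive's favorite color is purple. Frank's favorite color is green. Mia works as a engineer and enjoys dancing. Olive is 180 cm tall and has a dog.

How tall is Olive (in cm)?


Olive is 180 cm tall

180


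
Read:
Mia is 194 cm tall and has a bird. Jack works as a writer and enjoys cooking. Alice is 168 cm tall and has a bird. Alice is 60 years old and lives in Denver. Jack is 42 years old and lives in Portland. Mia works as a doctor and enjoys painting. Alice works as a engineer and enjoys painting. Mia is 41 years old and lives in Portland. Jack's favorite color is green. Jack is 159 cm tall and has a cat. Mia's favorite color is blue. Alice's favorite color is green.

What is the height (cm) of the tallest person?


Tallest: Mia at 194 cm

194
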